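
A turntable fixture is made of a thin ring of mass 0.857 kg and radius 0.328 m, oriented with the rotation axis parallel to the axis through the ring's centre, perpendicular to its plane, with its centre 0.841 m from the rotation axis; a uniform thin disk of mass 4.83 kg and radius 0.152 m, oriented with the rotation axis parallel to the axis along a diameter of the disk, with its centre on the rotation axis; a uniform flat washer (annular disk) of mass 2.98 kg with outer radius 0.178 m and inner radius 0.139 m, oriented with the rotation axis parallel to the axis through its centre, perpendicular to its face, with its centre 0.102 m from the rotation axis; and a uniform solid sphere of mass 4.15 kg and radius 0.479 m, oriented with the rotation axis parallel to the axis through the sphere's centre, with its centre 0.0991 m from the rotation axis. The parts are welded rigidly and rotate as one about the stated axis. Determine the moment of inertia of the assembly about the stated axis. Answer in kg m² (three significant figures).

1.25

Thin ring: I_cm = MR² = (0.857)(0.328)² = 0.092199 kg m²; centre at d = 0.841 m, so I = I_cm + Md² gives I = 0.092199 + (0.857)(0.841)² = 0.69834 kg m².
Thin disk: I_cm = (1/4)MR² = (1/4)(4.83)(0.152)² = 0.027898 kg m²; axis through the centre, so I = 0.027898 kg m².
Annular disk: I_cm = (1/2)M(R²+r²) = (1/2)(2.98)[(0.178)² + (0.139)²] = 0.075997 kg m²; centre at d = 0.102 m, so I = I_cm + Md² gives I = 0.075997 + (2.98)(0.102)² = 0.107 kg m².
Solid sphere: I_cm = (2/5)MR² = (2/5)(4.15)(0.479)² = 0.38087 kg m²; centre at d = 0.0991 m, so I = I_cm + Md² gives I = 0.38087 + (4.15)(0.0991)² = 0.42163 kg m².
Total I = 0.69834 + 0.027898 + 0.107 + 0.42163 = 1.2549 kg m².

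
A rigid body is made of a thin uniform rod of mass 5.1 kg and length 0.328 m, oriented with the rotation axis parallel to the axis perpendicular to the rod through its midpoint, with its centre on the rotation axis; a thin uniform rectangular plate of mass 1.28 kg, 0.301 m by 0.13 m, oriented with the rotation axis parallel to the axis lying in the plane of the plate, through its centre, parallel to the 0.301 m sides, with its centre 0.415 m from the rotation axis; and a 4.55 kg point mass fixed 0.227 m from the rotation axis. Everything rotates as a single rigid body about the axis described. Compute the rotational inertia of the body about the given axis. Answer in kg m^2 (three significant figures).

0.502

Thin rod: I_cm = (1/12)ML² = (1/12)(5.1)(0.328)² = 0.045723 kg m^2; axis through the centre, so I = 0.045723 kg m^2.
Rectangular plate: I_cm = (1/12)Mb² = (1/12)(1.28)(0.13)² = 0.0018027 kg m^2; centre at d = 0.415 m, so the parallel axis theorem gives I = 0.0018027 + (1.28)(0.415)² = 0.22225 kg m^2.
Point mass: I_cm = 0; centre at d = 0.227 m, so the parallel axis theorem gives I = 0 + (4.55)(0.227)² = 0.23446 kg m^2.
Total I = 0.045723 + 0.22225 + 0.23446 = 0.50243 kg m^2.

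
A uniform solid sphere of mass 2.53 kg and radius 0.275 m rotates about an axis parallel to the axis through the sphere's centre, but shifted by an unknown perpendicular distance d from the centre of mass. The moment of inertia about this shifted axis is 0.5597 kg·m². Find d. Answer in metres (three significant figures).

About the centre-of-mass axis, I_cm = (2/5)MR² = (2/5)(2.53)(0.275)² = 0.076533 kg·m².
Parallel axis theorem: I = I_cm + Md², so Md² = 0.5597 − 0.076533 = 0.48317 kg·m².
d = √(0.48317 / 2.53) = 0.43701 m.

0.437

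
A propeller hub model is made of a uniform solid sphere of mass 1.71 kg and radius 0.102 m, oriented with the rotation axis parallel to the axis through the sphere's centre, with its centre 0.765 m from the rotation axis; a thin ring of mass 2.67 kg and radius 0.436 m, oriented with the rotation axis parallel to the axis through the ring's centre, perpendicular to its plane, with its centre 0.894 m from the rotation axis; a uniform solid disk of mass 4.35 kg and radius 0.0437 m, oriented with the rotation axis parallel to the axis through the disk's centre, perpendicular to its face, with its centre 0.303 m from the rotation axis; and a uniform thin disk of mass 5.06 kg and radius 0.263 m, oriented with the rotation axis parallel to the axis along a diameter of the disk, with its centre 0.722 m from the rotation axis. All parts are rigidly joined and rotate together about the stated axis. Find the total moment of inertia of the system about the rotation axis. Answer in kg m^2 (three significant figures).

6.78

Solid sphere: I_cm = (2/5)MR² = (2/5)(1.71)(0.102)² = 0.0071163 kg m^2; centre at d = 0.765 m, so I = I_cm + Md² gives I = 0.0071163 + (1.71)(0.765)² = 1.0079 kg m^2.
Thin ring: I_cm = MR² = (2.67)(0.436)² = 0.50756 kg m^2; centre at d = 0.894 m, so I = I_cm + Md² gives I = 0.50756 + (2.67)(0.894)² = 2.6415 kg m^2.
Solid disk: I_cm = (1/2)MR² = (1/2)(4.35)(0.0437)² = 0.0041536 kg m^2; centre at d = 0.303 m, so I = I_cm + Md² gives I = 0.0041536 + (4.35)(0.303)² = 0.40352 kg m^2.
Thin disk: I_cm = (1/4)MR² = (1/4)(5.06)(0.263)² = 0.087499 kg m^2; centre at d = 0.722 m, so I = I_cm + Md² gives I = 0.087499 + (5.06)(0.722)² = 2.7252 kg m^2.
Total I = 1.0079 + 2.6415 + 0.40352 + 2.7252 = 6.7781 kg m^2.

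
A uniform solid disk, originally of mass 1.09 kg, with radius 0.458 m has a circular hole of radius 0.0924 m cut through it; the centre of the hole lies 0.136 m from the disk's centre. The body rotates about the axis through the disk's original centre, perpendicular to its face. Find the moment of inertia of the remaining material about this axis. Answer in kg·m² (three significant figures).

0.113

Unpierced body about its centre: I₀ = (1/2)MR² = (1/2)(1.09)(0.458)² = 0.11432 kg·m².
The removed disk has mass m = M·(r/R)² = (1.09)(0.0924/0.458)² = 0.044365 kg (same uniform areal density).
Its moment of inertia about the rotation axis (parallel-axis theorem): I_hole = (1/2)mr² + md² = (1/2)(0.044365)(0.0924)² + (0.044365)(0.136)² = 0.00101 kg·m².
Treating the hole as negative mass, I = I₀ − I_hole = 0.11432 − 0.00101 = 0.11331 kg·m².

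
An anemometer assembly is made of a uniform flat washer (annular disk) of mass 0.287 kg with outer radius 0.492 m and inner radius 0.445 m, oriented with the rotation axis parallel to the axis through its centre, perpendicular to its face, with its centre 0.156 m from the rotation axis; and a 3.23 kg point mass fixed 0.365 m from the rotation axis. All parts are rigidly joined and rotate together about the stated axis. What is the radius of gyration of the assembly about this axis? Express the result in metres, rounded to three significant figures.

0.377

Annular disk: I_cm = (1/2)M(R²+r²) = (1/2)(0.287)[(0.492)² + (0.445)²] = 0.063153 kg m²; centre at d = 0.156 m, so I = I_cm + Md² gives I = 0.063153 + (0.287)(0.156)² = 0.070137 kg m².
Point mass: I_cm = 0; centre at d = 0.365 m, so I = I_cm + Md² gives I = 0 + (3.23)(0.365)² = 0.43032 kg m².
Total I = 0.50045 kg m²; total mass M = 3.517 kg.
k = √(I/M) = √(0.50045/3.517) = 0.37722 m.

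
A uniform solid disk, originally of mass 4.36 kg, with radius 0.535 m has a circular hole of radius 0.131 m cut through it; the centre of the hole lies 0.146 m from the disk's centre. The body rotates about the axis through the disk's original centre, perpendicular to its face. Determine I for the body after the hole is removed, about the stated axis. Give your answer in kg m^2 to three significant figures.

Unpierced body about its centre: I₀ = (1/2)MR² = (1/2)(4.36)(0.535)² = 0.62397 kg m^2.
The removed disk has mass m = M·(r/R)² = (4.36)(0.131/0.535)² = 0.26141 kg (same uniform areal density).
Its moment of inertia about the rotation axis (parallel-axis theorem): I_hole = (1/2)mr² + md² = (1/2)(0.26141)(0.131)² + (0.26141)(0.146)² = 0.0078152 kg m^2.
Treating the hole as negative mass, I = I₀ − I_hole = 0.62397 − 0.0078152 = 0.61616 kg m^2.

0.616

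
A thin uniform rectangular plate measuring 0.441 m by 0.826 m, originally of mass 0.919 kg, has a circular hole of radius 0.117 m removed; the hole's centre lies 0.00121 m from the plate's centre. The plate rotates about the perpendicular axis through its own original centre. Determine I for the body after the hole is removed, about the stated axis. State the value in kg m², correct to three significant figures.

Unpierced body about its centre: I₀ = (1/12)M(a²+b²) = (1/12)(0.919)[(0.441)² + (0.826)²] = 0.067145 kg m².
The removed disk has mass m = M·πr²/(ab) = (0.919)·π(0.117)²/(0.441·0.826) = 0.1085 kg (same uniform areal density).
Its moment of inertia about the rotation axis (parallel-axis theorem): I_hole = (1/2)mr² + md² = (1/2)(0.1085)(0.117)² + (0.1085)(0.00121)² = 0.00074277 kg m².
Treating the hole as negative mass, I = I₀ − I_hole = 0.067145 − 0.00074277 = 0.066402 kg m².

0.0664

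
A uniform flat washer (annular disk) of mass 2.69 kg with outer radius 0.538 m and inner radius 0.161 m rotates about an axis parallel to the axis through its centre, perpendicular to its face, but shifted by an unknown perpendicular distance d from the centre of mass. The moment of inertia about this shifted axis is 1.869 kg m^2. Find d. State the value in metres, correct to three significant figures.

About the centre-of-mass axis, I_cm = (1/2)M(R²+r²) = (1/2)(2.69)[(0.538)² + (0.161)²] = 0.42417 kg m^2.
Parallel axis theorem: I = I_cm + Md², so Md² = 1.869 − 0.42417 = 1.4448 kg m^2.
d = √(1.4448 / 2.69) = 0.73288 m.

0.733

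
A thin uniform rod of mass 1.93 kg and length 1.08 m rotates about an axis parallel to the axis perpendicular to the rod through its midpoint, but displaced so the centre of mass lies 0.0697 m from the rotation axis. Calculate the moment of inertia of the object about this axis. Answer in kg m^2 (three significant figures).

0.197

I_cm = (1/12)ML² = (1/12)(1.93)(1.08)² = 0.1876 kg m^2; centre at d = 0.0697 m, so I = I_cm + Md² gives I = 0.1876 + (1.93)(0.0697)² = 0.19697 kg m^2.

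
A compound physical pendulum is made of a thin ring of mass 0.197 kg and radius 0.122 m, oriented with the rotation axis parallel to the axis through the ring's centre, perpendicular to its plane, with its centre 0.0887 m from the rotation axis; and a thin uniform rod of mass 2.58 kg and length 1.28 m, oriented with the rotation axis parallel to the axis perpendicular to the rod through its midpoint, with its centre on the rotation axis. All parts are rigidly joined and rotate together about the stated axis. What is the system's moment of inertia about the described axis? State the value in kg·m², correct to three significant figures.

Thin ring: I_cm = MR² = (0.197)(0.122)² = 0.0029321 kg·m²; centre at d = 0.0887 m, so I = I_cm + Md² gives I = 0.0029321 + (0.197)(0.0887)² = 0.0044821 kg·m².
Thin rod: I_cm = (1/12)ML² = (1/12)(2.58)(1.28)² = 0.35226 kg·m²; axis through the centre, so I = 0.35226 kg·m².
Total I = 0.0044821 + 0.35226 = 0.35674 kg·m².

0.357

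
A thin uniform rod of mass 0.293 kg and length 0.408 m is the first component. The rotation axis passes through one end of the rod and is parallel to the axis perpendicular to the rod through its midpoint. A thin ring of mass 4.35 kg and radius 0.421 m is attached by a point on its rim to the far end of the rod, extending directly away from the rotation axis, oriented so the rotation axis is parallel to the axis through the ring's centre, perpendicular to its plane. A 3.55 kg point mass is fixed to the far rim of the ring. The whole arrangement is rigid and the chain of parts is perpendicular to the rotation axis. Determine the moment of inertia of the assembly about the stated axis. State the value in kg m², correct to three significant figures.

Thin rod: I_cm = (1/12)ML² = (1/12)(0.293)(0.408)² = 0.0040645 kg m²; centre at d = 0.204 m, so the parallel axis theorem gives I = 0.0040645 + (0.293)(0.204)² = 0.016258 kg m².
Thin ring: I_cm = MR² = (4.35)(0.421)² = 0.771 kg m²; centre at d = 0.204 + 0.204 + 0.421 = 0.829 m, so the parallel axis theorem gives I = 0.771 + (4.35)(0.829)² = 3.7605 kg m².
Point mass: I_cm = 0; centre at d = 0.204 + 0.204 + 0.421 + 0.421 = 1.25 m, so the parallel axis theorem gives I = 0 + (3.55)(1.25)² = 5.5469 kg m².
Total I = 0.016258 + 3.7605 + 5.5469 = 9.3236 kg m².

9.32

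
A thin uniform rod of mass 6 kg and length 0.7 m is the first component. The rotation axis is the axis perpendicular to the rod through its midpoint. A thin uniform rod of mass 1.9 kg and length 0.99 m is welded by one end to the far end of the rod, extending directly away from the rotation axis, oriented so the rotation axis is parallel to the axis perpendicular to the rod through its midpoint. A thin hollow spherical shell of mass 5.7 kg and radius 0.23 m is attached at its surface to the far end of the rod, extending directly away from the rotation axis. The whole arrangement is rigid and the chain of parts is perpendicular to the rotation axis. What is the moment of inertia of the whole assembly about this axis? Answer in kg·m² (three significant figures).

16.0

Thin rod: I_cm = (1/12)ML² = (1/12)(6)(0.7)² = 0.245 kg·m²; axis through the centre, so I = 0.245 kg·m².
Thin rod: I_cm = (1/12)ML² = (1/12)(1.9)(0.99)² = 0.15518 kg·m²; centre at d = 0.35 + 0.495 = 0.845 m, so I = I_cm + Md² gives I = 0.15518 + (1.9)(0.845)² = 1.5118 kg·m².
Spherical shell: I_cm = (2/3)MR² = (2/3)(5.7)(0.23)² = 0.20102 kg·m²; centre at d = 0.35 + 0.495 + 0.495 + 0.23 = 1.57 m, so I = I_cm + Md² gives I = 0.20102 + (5.7)(1.57)² = 14.251 kg·m².
Total I = 0.245 + 1.5118 + 14.251 = 16.008 kg·m².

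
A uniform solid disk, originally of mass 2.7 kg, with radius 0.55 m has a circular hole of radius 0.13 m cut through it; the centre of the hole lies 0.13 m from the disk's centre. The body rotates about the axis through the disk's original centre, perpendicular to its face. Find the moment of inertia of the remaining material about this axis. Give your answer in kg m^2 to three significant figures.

0.405

Unpierced body about its centre: I₀ = (1/2)MR² = (1/2)(2.7)(0.55)² = 0.40838 kg m^2.
The removed disk has mass m = M·(r/R)² = (2.7)(0.13/0.55)² = 0.15084 kg (same uniform areal density).
Its moment of inertia about the rotation axis (parallel-axis theorem): I_hole = (1/2)mr² + md² = (1/2)(0.15084)(0.13)² + (0.15084)(0.13)² = 0.0038239 kg m^2.
Treating the hole as negative mass, I = I₀ − I_hole = 0.40838 − 0.0038239 = 0.40455 kg m^2.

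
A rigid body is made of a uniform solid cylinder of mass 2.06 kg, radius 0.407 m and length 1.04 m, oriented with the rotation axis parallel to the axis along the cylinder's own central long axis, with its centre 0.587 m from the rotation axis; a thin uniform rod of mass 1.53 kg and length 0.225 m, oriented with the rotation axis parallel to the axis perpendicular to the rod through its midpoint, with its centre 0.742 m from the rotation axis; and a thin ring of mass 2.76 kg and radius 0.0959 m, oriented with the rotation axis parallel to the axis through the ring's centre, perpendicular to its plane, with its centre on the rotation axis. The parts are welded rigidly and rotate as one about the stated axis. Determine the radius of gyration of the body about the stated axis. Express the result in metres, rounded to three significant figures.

0.526

Solid cylinder: I_cm = (1/2)MR² = (1/2)(2.06)(0.407)² = 0.17062 kg·m²; centre at d = 0.587 m, so I = I_cm + Md² gives I = 0.17062 + (2.06)(0.587)² = 0.88043 kg·m².
Thin rod: I_cm = (1/12)ML² = (1/12)(1.53)(0.225)² = 0.0064547 kg·m²; centre at d = 0.742 m, so I = I_cm + Md² gives I = 0.0064547 + (1.53)(0.742)² = 0.84882 kg·m².
Thin ring: I_cm = MR² = (2.76)(0.0959)² = 0.025383 kg·m²; axis through the centre, so I = 0.025383 kg·m².
Total I = 1.7546 kg·m²; total mass M = 6.35 kg.
k = √(I/M) = √(1.7546/6.35) = 0.52566 m.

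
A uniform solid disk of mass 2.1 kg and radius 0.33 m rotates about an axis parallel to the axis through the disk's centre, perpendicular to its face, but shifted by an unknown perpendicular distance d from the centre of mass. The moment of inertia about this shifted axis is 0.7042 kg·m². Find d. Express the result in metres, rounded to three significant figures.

About the centre-of-mass axis, I_cm = (1/2)MR² = (1/2)(2.1)(0.33)² = 0.11435 kg·m².
Parallel axis theorem: I = I_cm + Md², so Md² = 0.7042 − 0.11435 = 0.58986 kg·m².
d = √(0.58986 / 2.1) = 0.52998 m.

0.530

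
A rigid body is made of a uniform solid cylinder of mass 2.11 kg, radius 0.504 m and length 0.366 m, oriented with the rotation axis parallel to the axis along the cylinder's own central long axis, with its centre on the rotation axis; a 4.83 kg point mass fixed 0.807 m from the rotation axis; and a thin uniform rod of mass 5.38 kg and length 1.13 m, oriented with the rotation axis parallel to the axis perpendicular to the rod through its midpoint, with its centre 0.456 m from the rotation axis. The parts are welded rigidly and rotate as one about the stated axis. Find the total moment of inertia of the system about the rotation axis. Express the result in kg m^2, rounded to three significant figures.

Solid cylinder: I_cm = (1/2)MR² = (1/2)(2.11)(0.504)² = 0.26799 kg m^2; axis through the centre, so I = 0.26799 kg m^2.
Point mass: I_cm = 0; centre at d = 0.807 m, so the parallel axis theorem gives I = 0 + (4.83)(0.807)² = 3.1455 kg m^2.
Thin rod: I_cm = (1/12)ML² = (1/12)(5.38)(1.13)² = 0.57248 kg m^2; centre at d = 0.456 m, so the parallel axis theorem gives I = 0.57248 + (5.38)(0.456)² = 1.6912 kg m^2.
Total I = 0.26799 + 3.1455 + 1.6912 = 5.1047 kg m^2.

5.10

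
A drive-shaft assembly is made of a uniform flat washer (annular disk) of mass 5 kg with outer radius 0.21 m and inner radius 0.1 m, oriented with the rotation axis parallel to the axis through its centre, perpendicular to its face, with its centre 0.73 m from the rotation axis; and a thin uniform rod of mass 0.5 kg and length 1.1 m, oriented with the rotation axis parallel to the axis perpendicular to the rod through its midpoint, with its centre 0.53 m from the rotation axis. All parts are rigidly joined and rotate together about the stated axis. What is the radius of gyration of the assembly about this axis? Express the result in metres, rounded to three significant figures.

0.737

Annular disk: I_cm = (1/2)M(R²+r²) = (1/2)(5)[(0.21)² + (0.1)²] = 0.13525 kg m²; centre at d = 0.73 m, so the parallel axis theorem gives I = 0.13525 + (5)(0.73)² = 2.7997 kg m².
Thin rod: I_cm = (1/12)ML² = (1/12)(0.5)(1.1)² = 0.050417 kg m²; centre at d = 0.53 m, so the parallel axis theorem gives I = 0.050417 + (0.5)(0.53)² = 0.19087 kg m².
Total I = 2.9906 kg m²; total mass M = 5.5 kg.
k = √(I/M) = √(2.9906/5.5) = 0.73739 m.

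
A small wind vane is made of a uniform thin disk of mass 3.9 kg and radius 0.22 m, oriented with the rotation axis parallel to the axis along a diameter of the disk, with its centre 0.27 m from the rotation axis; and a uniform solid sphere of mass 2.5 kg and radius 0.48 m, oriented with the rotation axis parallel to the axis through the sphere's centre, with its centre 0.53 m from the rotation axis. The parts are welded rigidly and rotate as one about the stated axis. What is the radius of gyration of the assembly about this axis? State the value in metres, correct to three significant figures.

0.444

Thin disk: I_cm = (1/4)MR² = (1/4)(3.9)(0.22)² = 0.04719 kg m^2; centre at d = 0.27 m, so I = I_cm + Md² gives I = 0.04719 + (3.9)(0.27)² = 0.3315 kg m^2.
Solid sphere: I_cm = (2/5)MR² = (2/5)(2.5)(0.48)² = 0.2304 kg m^2; centre at d = 0.53 m, so I = I_cm + Md² gives I = 0.2304 + (2.5)(0.53)² = 0.93265 kg m^2.
Total I = 1.2641 kg m^2; total mass M = 6.4 kg.
k = √(I/M) = √(1.2641/6.4) = 0.44444 m.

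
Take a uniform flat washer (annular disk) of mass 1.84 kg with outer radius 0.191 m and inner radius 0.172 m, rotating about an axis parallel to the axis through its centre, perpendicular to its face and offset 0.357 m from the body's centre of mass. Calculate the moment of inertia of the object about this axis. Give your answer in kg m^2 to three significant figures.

0.295

I_cm = (1/2)M(R²+r²) = (1/2)(1.84)[(0.191)² + (0.172)²] = 0.06078 kg m^2; centre at d = 0.357 m, so the parallel axis theorem gives I = 0.06078 + (1.84)(0.357)² = 0.29529 kg m^2.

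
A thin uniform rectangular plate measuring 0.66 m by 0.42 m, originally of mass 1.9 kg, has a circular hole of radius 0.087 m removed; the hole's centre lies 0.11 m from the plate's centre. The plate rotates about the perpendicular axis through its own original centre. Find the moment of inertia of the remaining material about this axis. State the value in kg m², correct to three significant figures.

Unpierced body about its centre: I₀ = (1/12)M(a²+b²) = (1/12)(1.9)[(0.66)² + (0.42)²] = 0.0969 kg m².
The removed disk has mass m = M·πr²/(ab) = (1.9)·π(0.087)²/(0.66·0.42) = 0.16299 kg (same uniform areal density).
Its moment of inertia about the rotation axis (parallel-axis theorem): I_hole = (1/2)mr² + md² = (1/2)(0.16299)(0.087)² + (0.16299)(0.11)² = 0.0025889 kg m².
Treating the hole as negative mass, I = I₀ − I_hole = 0.0969 − 0.0025889 = 0.094311 kg m².

0.0943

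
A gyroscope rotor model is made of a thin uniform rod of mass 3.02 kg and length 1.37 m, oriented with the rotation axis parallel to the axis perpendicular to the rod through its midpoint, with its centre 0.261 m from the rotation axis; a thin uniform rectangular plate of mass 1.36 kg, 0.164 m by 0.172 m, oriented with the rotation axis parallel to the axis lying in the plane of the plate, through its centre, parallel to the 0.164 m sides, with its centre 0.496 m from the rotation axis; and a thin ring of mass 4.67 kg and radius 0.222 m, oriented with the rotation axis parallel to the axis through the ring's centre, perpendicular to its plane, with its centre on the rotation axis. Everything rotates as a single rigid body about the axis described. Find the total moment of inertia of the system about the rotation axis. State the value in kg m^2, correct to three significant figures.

Thin rod: I_cm = (1/12)ML² = (1/12)(3.02)(1.37)² = 0.47235 kg m^2; centre at d = 0.261 m, so the parallel axis theorem gives I = 0.47235 + (3.02)(0.261)² = 0.67808 kg m^2.
Rectangular plate: I_cm = (1/12)Mb² = (1/12)(1.36)(0.172)² = 0.0033529 kg m^2; centre at d = 0.496 m, so the parallel axis theorem gives I = 0.0033529 + (1.36)(0.496)² = 0.33793 kg m^2.
Thin ring: I_cm = MR² = (4.67)(0.222)² = 0.23016 kg m^2; axis through the centre, so I = 0.23016 kg m^2.
Total I = 0.67808 + 0.33793 + 0.23016 = 1.2462 kg m^2.

1.25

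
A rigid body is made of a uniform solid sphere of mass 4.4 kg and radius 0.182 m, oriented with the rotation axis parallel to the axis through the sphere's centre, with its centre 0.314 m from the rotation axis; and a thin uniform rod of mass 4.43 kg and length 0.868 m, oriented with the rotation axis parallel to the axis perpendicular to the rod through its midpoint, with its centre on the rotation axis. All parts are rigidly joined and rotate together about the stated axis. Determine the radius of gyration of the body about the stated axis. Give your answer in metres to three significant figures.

0.295

Solid sphere: I_cm = (2/5)MR² = (2/5)(4.4)(0.182)² = 0.058298 kg·m²; centre at d = 0.314 m, so the parallel axis theorem gives I = 0.058298 + (4.4)(0.314)² = 0.49212 kg·m².
Thin rod: I_cm = (1/12)ML² = (1/12)(4.43)(0.868)² = 0.27814 kg·m²; axis through the centre, so I = 0.27814 kg·m².
Total I = 0.77026 kg·m²; total mass M = 8.83 kg.
k = √(I/M) = √(0.77026/8.83) = 0.29535 m.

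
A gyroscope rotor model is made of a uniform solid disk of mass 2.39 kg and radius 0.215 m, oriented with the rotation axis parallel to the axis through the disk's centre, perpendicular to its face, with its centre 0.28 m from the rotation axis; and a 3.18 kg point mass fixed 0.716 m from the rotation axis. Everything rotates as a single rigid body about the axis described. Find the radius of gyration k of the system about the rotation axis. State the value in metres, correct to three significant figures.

0.580

Solid disk: I_cm = (1/2)MR² = (1/2)(2.39)(0.215)² = 0.055239 kg m²; centre at d = 0.28 m, so I = I_cm + Md² gives I = 0.055239 + (2.39)(0.28)² = 0.24261 kg m².
Point mass: I_cm = 0; centre at d = 0.716 m, so I = I_cm + Md² gives I = 0 + (3.18)(0.716)² = 1.6302 kg m².
Total I = 1.8729 kg m²; total mass M = 5.57 kg.
k = √(I/M) = √(1.8729/5.57) = 0.57986 m.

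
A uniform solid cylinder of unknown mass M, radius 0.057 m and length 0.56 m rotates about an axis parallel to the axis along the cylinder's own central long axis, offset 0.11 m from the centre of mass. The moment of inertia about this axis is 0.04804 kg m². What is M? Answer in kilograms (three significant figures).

I = I_cm + Md² = (1/2)MR² + Md² = M·[0.5·(0.057)² + (0.11)²] = M·0.013725.
So M = 0.04804 / 0.013725 = 3.5003 kg.

3.50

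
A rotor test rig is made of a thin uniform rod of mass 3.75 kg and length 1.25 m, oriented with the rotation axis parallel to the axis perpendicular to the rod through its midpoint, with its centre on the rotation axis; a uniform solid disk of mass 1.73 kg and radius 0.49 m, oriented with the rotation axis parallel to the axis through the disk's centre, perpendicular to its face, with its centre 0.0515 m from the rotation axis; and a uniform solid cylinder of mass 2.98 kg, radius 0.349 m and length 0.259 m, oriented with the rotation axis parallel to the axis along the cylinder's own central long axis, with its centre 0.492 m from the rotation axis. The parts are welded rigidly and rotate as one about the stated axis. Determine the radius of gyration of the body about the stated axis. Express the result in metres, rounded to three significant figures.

Thin rod: I_cm = (1/12)ML² = (1/12)(3.75)(1.25)² = 0.48828 kg m²; axis through the centre, so I = 0.48828 kg m².
Solid disk: I_cm = (1/2)MR² = (1/2)(1.73)(0.49)² = 0.20769 kg m²; centre at d = 0.0515 m, so I = I_cm + Md² gives I = 0.20769 + (1.73)(0.0515)² = 0.21227 kg m².
Solid cylinder: I_cm = (1/2)MR² = (1/2)(2.98)(0.349)² = 0.18148 kg m²; centre at d = 0.492 m, so I = I_cm + Md² gives I = 0.18148 + (2.98)(0.492)² = 0.90283 kg m².
Total I = 1.6034 kg m²; total mass M = 8.46 kg.
k = √(I/M) = √(1.6034/8.46) = 0.43535 m.

0.435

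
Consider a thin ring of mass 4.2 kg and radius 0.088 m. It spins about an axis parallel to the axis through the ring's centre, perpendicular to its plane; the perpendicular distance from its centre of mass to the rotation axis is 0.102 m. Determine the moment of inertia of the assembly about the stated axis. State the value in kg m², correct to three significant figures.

0.0762

I_cm = MR² = (4.2)(0.088)² = 0.032525 kg m²; centre at d = 0.102 m, so I = I_cm + Md² gives I = 0.032525 + (4.2)(0.102)² = 0.076222 kg m².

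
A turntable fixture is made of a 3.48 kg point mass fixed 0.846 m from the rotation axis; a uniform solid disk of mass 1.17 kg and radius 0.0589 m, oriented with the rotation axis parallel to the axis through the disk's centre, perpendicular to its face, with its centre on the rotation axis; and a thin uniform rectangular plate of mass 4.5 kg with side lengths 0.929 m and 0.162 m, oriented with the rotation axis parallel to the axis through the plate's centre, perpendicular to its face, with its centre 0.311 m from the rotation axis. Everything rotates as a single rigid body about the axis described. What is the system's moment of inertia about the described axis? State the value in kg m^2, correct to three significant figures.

Point mass: I_cm = 0; centre at d = 0.846 m, so the parallel axis theorem gives I = 0 + (3.48)(0.846)² = 2.4907 kg m^2.
Solid disk: I_cm = (1/2)MR² = (1/2)(1.17)(0.0589)² = 0.0020295 kg m^2; axis through the centre, so I = 0.0020295 kg m^2.
Rectangular plate: I_cm = (1/12)M(a²+b²) = (1/12)(4.5)[(0.929)² + (0.162)²] = 0.33348 kg m^2; centre at d = 0.311 m, so the parallel axis theorem gives I = 0.33348 + (4.5)(0.311)² = 0.76873 kg m^2.
Total I = 2.4907 + 0.0020295 + 0.76873 = 3.2614 kg m^2.

3.26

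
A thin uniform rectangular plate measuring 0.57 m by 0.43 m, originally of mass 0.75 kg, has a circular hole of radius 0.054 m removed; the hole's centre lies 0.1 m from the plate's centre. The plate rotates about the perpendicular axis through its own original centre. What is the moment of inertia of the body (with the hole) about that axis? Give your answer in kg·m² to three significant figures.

0.0315

Unpierced body about its centre: I₀ = (1/12)M(a²+b²) = (1/12)(0.75)[(0.57)² + (0.43)²] = 0.031862 kg·m².
The removed disk has mass m = M·πr²/(ab) = (0.75)·π(0.054)²/(0.57·0.43) = 0.028032 kg (same uniform areal density).
Its moment of inertia about the rotation axis (parallel-axis theorem): I_hole = (1/2)mr² + md² = (1/2)(0.028032)(0.054)² + (0.028032)(0.1)² = 0.00032119 kg·m².
Treating the hole as negative mass, I = I₀ − I_hole = 0.031862 − 0.00032119 = 0.031541 kg·m².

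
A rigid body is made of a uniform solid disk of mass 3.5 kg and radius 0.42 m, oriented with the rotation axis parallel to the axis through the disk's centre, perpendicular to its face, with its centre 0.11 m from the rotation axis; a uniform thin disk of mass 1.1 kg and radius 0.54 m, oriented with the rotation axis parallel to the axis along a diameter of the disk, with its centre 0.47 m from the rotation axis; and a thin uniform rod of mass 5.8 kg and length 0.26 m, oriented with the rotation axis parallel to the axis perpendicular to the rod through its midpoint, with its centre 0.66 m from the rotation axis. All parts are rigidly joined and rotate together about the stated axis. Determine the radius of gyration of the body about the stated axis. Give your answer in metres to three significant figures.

Solid disk: I_cm = (1/2)MR² = (1/2)(3.5)(0.42)² = 0.3087 kg m²; centre at d = 0.11 m, so the parallel axis theorem gives I = 0.3087 + (3.5)(0.11)² = 0.35105 kg m².
Thin disk: I_cm = (1/4)MR² = (1/4)(1.1)(0.54)² = 0.08019 kg m²; centre at d = 0.47 m, so the parallel axis theorem gives I = 0.08019 + (1.1)(0.47)² = 0.32318 kg m².
Thin rod: I_cm = (1/12)ML² = (1/12)(5.8)(0.26)² = 0.032673 kg m²; centre at d = 0.66 m, so the parallel axis theorem gives I = 0.032673 + (5.8)(0.66)² = 2.5592 kg m².
Total I = 3.2334 kg m²; total mass M = 10.4 kg.
k = √(I/M) = √(3.2334/10.4) = 0.55759 m.

0.558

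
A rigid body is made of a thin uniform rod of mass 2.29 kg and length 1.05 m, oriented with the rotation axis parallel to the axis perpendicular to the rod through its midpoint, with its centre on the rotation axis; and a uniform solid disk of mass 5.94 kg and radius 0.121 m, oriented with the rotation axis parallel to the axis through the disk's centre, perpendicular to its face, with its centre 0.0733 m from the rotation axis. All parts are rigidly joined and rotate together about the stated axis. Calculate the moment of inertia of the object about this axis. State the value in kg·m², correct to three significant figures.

0.286

Thin rod: I_cm = (1/12)ML² = (1/12)(2.29)(1.05)² = 0.21039 kg·m²; axis through the centre, so I = 0.21039 kg·m².
Solid disk: I_cm = (1/2)MR² = (1/2)(5.94)(0.121)² = 0.043484 kg·m²; centre at d = 0.0733 m, so the parallel axis theorem gives I = 0.043484 + (5.94)(0.0733)² = 0.075399 kg·m².
Total I = 0.21039 + 0.075399 = 0.28579 kg·m².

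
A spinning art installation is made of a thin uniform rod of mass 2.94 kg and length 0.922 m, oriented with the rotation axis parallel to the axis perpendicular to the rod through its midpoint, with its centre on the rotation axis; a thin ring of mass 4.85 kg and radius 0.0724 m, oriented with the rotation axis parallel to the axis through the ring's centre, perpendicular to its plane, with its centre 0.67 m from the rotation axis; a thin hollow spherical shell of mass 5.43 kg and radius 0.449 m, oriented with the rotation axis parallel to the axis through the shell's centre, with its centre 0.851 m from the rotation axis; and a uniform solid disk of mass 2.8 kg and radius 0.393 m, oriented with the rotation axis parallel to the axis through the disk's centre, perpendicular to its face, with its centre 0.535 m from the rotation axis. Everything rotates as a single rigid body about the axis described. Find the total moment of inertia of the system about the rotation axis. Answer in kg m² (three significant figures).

Thin rod: I_cm = (1/12)ML² = (1/12)(2.94)(0.922)² = 0.20827 kg m²; axis through the centre, so I = 0.20827 kg m².
Thin ring: I_cm = MR² = (4.85)(0.0724)² = 0.025423 kg m²; centre at d = 0.67 m, so I = I_cm + Md² gives I = 0.025423 + (4.85)(0.67)² = 2.2026 kg m².
Spherical shell: I_cm = (2/3)MR² = (2/3)(5.43)(0.449)² = 0.7298 kg m²; centre at d = 0.851 m, so I = I_cm + Md² gives I = 0.7298 + (5.43)(0.851)² = 4.6622 kg m².
Solid disk: I_cm = (1/2)MR² = (1/2)(2.8)(0.393)² = 0.21623 kg m²; centre at d = 0.535 m, so I = I_cm + Md² gives I = 0.21623 + (2.8)(0.535)² = 1.0177 kg m².
Total I = 0.20827 + 2.2026 + 4.6622 + 1.0177 = 8.0907 kg m².

8.09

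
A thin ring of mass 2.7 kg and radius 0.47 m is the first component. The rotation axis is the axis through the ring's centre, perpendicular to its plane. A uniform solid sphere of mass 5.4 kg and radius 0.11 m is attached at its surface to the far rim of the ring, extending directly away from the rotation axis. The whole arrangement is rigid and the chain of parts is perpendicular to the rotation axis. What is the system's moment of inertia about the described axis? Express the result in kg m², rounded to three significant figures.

2.44

Thin ring: I_cm = MR² = (2.7)(0.47)² = 0.59643 kg m²; axis through the centre, so I = 0.59643 kg m².
Solid sphere: I_cm = (2/5)MR² = (2/5)(5.4)(0.11)² = 0.026136 kg m²; centre at d = 0.47 + 0.11 = 0.58 m, so I = I_cm + Md² gives I = 0.026136 + (5.4)(0.58)² = 1.8427 kg m².
Total I = 0.59643 + 1.8427 = 2.4391 kg m².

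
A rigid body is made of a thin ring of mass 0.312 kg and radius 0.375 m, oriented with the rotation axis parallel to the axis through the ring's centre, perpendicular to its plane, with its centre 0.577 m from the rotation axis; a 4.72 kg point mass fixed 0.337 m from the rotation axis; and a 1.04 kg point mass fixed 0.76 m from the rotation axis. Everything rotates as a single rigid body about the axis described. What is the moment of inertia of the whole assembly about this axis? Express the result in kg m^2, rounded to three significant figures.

1.28

Thin ring: I_cm = MR² = (0.312)(0.375)² = 0.043875 kg m^2; centre at d = 0.577 m, so I = I_cm + Md² gives I = 0.043875 + (0.312)(0.577)² = 0.14775 kg m^2.
Point mass: I_cm = 0; centre at d = 0.337 m, so I = I_cm + Md² gives I = 0 + (4.72)(0.337)² = 0.53605 kg m^2.
Point mass: I_cm = 0; centre at d = 0.76 m, so I = I_cm + Md² gives I = 0 + (1.04)(0.76)² = 0.6007 kg m^2.
Total I = 0.14775 + 0.53605 + 0.6007 = 1.2845 kg m^2.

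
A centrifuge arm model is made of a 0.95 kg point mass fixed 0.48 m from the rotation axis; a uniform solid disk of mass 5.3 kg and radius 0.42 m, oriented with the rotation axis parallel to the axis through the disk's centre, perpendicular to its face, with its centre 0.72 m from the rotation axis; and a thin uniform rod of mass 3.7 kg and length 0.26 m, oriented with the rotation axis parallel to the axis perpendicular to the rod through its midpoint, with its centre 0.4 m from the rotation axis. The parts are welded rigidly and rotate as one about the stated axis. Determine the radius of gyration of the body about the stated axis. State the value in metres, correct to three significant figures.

Point mass: I_cm = 0; centre at d = 0.48 m, so the parallel axis theorem gives I = 0 + (0.95)(0.48)² = 0.21888 kg m^2.
Solid disk: I_cm = (1/2)MR² = (1/2)(5.3)(0.42)² = 0.46746 kg m^2; centre at d = 0.72 m, so the parallel axis theorem gives I = 0.46746 + (5.3)(0.72)² = 3.215 kg m^2.
Thin rod: I_cm = (1/12)ML² = (1/12)(3.7)(0.26)² = 0.020843 kg m^2; centre at d = 0.4 m, so the parallel axis theorem gives I = 0.020843 + (3.7)(0.4)² = 0.61284 kg m^2.
Total I = 4.0467 kg m^2; total mass M = 9.95 kg.
k = √(I/M) = √(4.0467/9.95) = 0.63773 m.

0.638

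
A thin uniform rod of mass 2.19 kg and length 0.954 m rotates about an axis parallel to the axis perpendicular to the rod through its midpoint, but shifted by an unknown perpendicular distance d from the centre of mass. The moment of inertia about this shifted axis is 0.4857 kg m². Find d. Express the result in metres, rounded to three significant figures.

0.382

About the centre-of-mass axis, I_cm = (1/12)ML² = (1/12)(2.19)(0.954)² = 0.1661 kg m².
Parallel axis theorem: I = I_cm + Md², so Md² = 0.4857 − 0.1661 = 0.3196 kg m².
d = √(0.3196 / 2.19) = 0.38202 m.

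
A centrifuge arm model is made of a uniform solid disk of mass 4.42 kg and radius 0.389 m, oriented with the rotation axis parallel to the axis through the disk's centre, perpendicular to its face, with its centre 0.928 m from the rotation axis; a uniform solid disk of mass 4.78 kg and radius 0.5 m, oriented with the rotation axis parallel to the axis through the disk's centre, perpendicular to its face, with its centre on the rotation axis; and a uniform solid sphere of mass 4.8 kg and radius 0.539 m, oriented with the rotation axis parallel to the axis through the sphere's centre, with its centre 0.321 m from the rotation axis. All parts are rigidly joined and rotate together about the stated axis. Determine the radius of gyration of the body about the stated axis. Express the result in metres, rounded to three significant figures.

Solid disk: I_cm = (1/2)MR² = (1/2)(4.42)(0.389)² = 0.33442 kg m^2; centre at d = 0.928 m, so I = I_cm + Md² gives I = 0.33442 + (4.42)(0.928)² = 4.1409 kg m^2.
Solid disk: I_cm = (1/2)MR² = (1/2)(4.78)(0.5)² = 0.5975 kg m^2; axis through the centre, so I = 0.5975 kg m^2.
Solid sphere: I_cm = (2/5)MR² = (2/5)(4.8)(0.539)² = 0.5578 kg m^2; centre at d = 0.321 m, so I = I_cm + Md² gives I = 0.5578 + (4.8)(0.321)² = 1.0524 kg m^2.
Total I = 5.7907 kg m^2; total mass M = 14 kg.
k = √(I/M) = √(5.7907/14) = 0.64314 m.

0.643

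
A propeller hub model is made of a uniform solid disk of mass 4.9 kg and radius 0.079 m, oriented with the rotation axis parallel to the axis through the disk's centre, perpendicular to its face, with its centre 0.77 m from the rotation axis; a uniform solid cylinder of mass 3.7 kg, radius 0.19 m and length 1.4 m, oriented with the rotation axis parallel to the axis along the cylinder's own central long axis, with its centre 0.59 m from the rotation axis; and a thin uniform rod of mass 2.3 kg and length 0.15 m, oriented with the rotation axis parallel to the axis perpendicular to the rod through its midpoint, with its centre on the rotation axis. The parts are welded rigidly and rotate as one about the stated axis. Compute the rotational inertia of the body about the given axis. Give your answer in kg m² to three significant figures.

Solid disk: I_cm = (1/2)MR² = (1/2)(4.9)(0.079)² = 0.01529 kg m²; centre at d = 0.77 m, so I = I_cm + Md² gives I = 0.01529 + (4.9)(0.77)² = 2.9205 kg m².
Solid cylinder: I_cm = (1/2)MR² = (1/2)(3.7)(0.19)² = 0.066785 kg m²; centre at d = 0.59 m, so I = I_cm + Md² gives I = 0.066785 + (3.7)(0.59)² = 1.3548 kg m².
Thin rod: I_cm = (1/12)ML² = (1/12)(2.3)(0.15)² = 0.0043125 kg m²; axis through the centre, so I = 0.0043125 kg m².
Total I = 2.9205 + 1.3548 + 0.0043125 = 4.2796 kg m².

4.28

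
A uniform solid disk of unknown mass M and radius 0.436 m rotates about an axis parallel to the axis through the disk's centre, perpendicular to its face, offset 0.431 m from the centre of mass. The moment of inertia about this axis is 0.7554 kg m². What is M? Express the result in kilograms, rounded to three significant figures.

2.69

I = I_cm + Md² = (1/2)MR² + Md² = M·[0.5·(0.436)² + (0.431)²] = M·0.28081.
So M = 0.7554 / 0.28081 = 2.6901 kg.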